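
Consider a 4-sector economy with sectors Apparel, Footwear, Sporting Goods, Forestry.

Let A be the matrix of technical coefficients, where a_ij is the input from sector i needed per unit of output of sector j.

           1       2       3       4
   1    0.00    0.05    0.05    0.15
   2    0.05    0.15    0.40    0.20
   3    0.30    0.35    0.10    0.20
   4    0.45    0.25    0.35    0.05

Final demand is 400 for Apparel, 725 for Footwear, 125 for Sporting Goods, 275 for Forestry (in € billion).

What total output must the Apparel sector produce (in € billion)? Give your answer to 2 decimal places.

x_1 = 873.87

I − A =
  [   1.00    -0.05    -0.05    -0.15]
  [  -0.05     0.85    -0.40    -0.20]
  [  -0.30    -0.35     0.90    -0.20]
  [  -0.45    -0.25    -0.35     0.95]
Compute the cofactors C_ij = (−1)^(i+j)·(3×3 minor ij) of I−A; the adjugate is their transpose:
adj(I−A) = Cᵀ =
  [ 0.444750   0.110500   0.120000   0.118750]
  [ 0.291250   0.689750   0.432500   0.282250]
  [ 0.354375   0.388875   0.691375   0.283375]
  [ 0.417875   0.377125   0.425375   0.603125]
det(I−A) = Σ_j (I−A)_1j·C_1j = (1.00)(0.444750) + (-0.05)(0.291250) + (-0.05)(0.354375) + (-0.15)(0.417875) = 0.3497875
(I − A)⁻¹ = adj(I−A) / det(I−A) ≈
  [   1.2715     0.3159     0.3431     0.3395]
  [   0.8326     1.9719     1.2365     0.8069]
  [   1.0131     1.1117     1.9766     0.8101]
  [   1.1947     1.0782     1.2161     1.7243]
x = (I − A)⁻¹ d = adj(I−A)·d / det(I−A), with det(I−A) = 0.3497875:
  x_1 = (0.444750·400 + 0.110500·725 + 0.120000·125 + 0.118750·275) / 0.3497875 = 305.66875 / 0.3497875 ≈ 873.87
  x_2 = (0.291250·400 + 0.689750·725 + 0.432500·125 + 0.282250·275) / 0.3497875 = 748.25 / 0.3497875 ≈ 2139.16
  x_3 = (0.354375·400 + 0.388875·725 + 0.691375·125 + 0.283375·275) / 0.3497875 = 588.034375 / 0.3497875 ≈ 1681.12
  x_4 = (0.417875·400 + 0.377125·725 + 0.425375·125 + 0.603125·275) / 0.3497875 = 659.596875 / 0.3497875 ≈ 1885.71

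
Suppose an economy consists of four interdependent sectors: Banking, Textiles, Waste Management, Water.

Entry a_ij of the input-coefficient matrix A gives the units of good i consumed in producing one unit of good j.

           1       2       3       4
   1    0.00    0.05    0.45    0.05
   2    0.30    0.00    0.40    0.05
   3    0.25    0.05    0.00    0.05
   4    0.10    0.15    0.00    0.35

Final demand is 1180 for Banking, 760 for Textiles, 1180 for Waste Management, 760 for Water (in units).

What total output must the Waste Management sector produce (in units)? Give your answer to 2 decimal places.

I − A =
  [   1.00    -0.05    -0.45    -0.05]
  [  -0.30     1.00    -0.40    -0.05]
  [  -0.25    -0.05     1.00    -0.05]
  [  -0.10    -0.15     0.00     0.65]
Compute the cofactors C_ij = (−1)^(i+j)·(3×3 minor ij) of I−A; the adjugate is their transpose:
adj(I−A) = Cᵀ =
  [ 0.626500   0.058000   0.305125   0.076125]
  [ 0.267000   0.569625   0.348000   0.091125]
  [ 0.177875   0.050000   0.625250   0.065625]
  [ 0.158000   0.140375   0.127250   0.840750]
det(I−A) = Σ_j (I−A)_1j·C_1j = (1.00)(0.626500) + (-0.05)(0.267000) + (-0.45)(0.177875) + (-0.05)(0.158000) = 0.52520625
(I − A)⁻¹ = adj(I−A) / det(I−A) ≈
  [   1.1929     0.1104     0.5810     0.1449]
  [   0.5084     1.0846     0.6626     0.1735]
  [   0.3387     0.0952     1.1905     0.1250]
  [   0.3008     0.2673     0.2423     1.6008]
x = (I − A)⁻¹ d = adj(I−A)·d / det(I−A), with det(I−A) = 0.52520625:
  x_1 = (0.626500·1180 + 0.058000·760 + 0.305125·1180 + 0.076125·760) / 0.52520625 = 1201.2525 / 0.52520625 ≈ 2287.20
  x_2 = (0.267000·1180 + 0.569625·760 + 0.348000·1180 + 0.091125·760) / 0.52520625 = 1227.87 / 0.52520625 ≈ 2337.88
  x_3 = (0.177875·1180 + 0.050000·760 + 0.625250·1180 + 0.065625·760) / 0.52520625 = 1035.5625 / 0.52520625 ≈ 1971.73
  x_4 = (0.158000·1180 + 0.140375·760 + 0.127250·1180 + 0.840750·760) / 0.52520625 = 1082.25 / 0.52520625 ≈ 2060.62

x_3 = 1971.73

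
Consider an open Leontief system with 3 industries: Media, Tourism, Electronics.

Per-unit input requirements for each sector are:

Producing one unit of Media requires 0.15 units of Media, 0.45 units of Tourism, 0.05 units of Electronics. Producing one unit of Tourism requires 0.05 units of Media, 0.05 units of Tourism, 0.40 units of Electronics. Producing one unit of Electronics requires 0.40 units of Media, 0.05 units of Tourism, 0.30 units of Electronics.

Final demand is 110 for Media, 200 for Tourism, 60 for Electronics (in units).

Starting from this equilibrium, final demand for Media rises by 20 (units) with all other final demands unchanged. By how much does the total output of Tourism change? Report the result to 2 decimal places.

Δx_2 = 14.39

I − A =
  [   0.85    -0.05    -0.40]
  [  -0.45     0.95    -0.05]
  [  -0.05    -0.40     0.70]
Cofactors of I−A, C_ij = (−1)^(i+j)·(minor ij) (rows/columns in the sector order above):
  C_11 = (0.95)(0.70) − (-0.05)(-0.40) = 0.6450
  C_12 = −[(-0.45)(0.70) − (-0.05)(-0.05)] = 0.3175
  C_13 = (-0.45)(-0.40) − (0.95)(-0.05) = 0.2275
  C_21 = −[(-0.05)(0.70) − (-0.40)(-0.40)] = 0.1950
  C_22 = (0.85)(0.70) − (-0.40)(-0.05) = 0.5750
  C_23 = −[(0.85)(-0.40) − (-0.05)(-0.05)] = 0.3425
  C_31 = (-0.05)(-0.05) − (-0.40)(0.95) = 0.3825
  C_32 = −[(0.85)(-0.05) − (-0.40)(-0.45)] = 0.2225
  C_33 = (0.85)(0.95) − (-0.05)(-0.45) = 0.7850
det(I−A) = Σ_j (I−A)_1j·C_1j = (0.85)(0.6450) + (-0.05)(0.3175) + (-0.40)(0.2275) = 0.441375
adj(I−A) = Cᵀ =
  [ 0.6450   0.1950   0.3825]
  [ 0.3175   0.5750   0.2225]
  [ 0.2275   0.3425   0.7850]
(I − A)⁻¹ = adj(I−A) / det(I−A) ≈
  [   1.4613     0.4418     0.8666]
  [   0.7193     1.3027     0.5041]
  [   0.5154     0.7760     1.7785]
Δx = (I − A)⁻¹ Δd with Δd having +20 in the Media component and 0 elsewhere.
So Δx_2 = L_21 · (+20), where L_21 = adj(I−A)_21 / det(I−A) = 0.3175 / 0.441375.
Δx_2 = 0.3175 × (+20) / 0.441375 = 6.35 / 0.441375 ≈ 14.39.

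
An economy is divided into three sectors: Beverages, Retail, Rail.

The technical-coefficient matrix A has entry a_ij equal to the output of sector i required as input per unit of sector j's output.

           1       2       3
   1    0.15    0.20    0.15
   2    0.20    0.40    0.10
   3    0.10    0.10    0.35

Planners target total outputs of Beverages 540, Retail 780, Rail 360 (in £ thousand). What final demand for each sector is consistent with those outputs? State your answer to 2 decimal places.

I − A =
  [   0.85    -0.20    -0.15]
  [  -0.20     0.60    -0.10]
  [  -0.10    -0.10     0.65]
d = (I − A) x:
  d_1 = (+0.85)·540 + (-0.20)·780 + (-0.15)·360 = 249.00
  d_2 = (-0.20)·540 + (+0.60)·780 + (-0.10)·360 = 324.00
  d_3 = (-0.10)·540 + (-0.10)·780 + (+0.65)·360 = 102.00

d_1 = 249.00, d_2 = 324.00, d_3 = 102.00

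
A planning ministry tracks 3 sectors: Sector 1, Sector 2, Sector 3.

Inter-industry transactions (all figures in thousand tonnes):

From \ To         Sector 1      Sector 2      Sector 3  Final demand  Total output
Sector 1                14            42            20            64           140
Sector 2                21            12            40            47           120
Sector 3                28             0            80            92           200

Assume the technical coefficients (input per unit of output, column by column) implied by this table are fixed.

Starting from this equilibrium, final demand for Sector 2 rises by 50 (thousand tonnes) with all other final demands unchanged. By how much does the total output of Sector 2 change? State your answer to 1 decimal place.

Δx_2 = 61.5

Technical coefficients a_ij = z_ij / X_j:
  a_11 = 14/140 = 0.10, a_21 = 21/140 = 0.15, a_31 = 28/140 = 0.20
  a_12 = 42/120 = 0.35, a_22 = 12/120 = 0.10, a_32 = 0/120 = 0.00
  a_13 = 20/200 = 0.10, a_23 = 40/200 = 0.20, a_33 = 80/200 = 0.40
I − A =
  [   0.90    -0.35    -0.10]
  [  -0.15     0.90    -0.20]
  [  -0.20     0.00     0.60]
Cofactors of I−A, C_ij = (−1)^(i+j)·(minor ij) (rows/columns in the sector order above):
  C_11 = (0.90)(0.60) − (-0.20)(0.00) = 0.5400
  C_12 = −[(-0.15)(0.60) − (-0.20)(-0.20)] = 0.1300
  C_13 = (-0.15)(0.00) − (0.90)(-0.20) = 0.1800
  C_21 = −[(-0.35)(0.60) − (-0.10)(0.00)] = 0.2100
  C_22 = (0.90)(0.60) − (-0.10)(-0.20) = 0.5200
  C_23 = −[(0.90)(0.00) − (-0.35)(-0.20)] = 0.0700
  C_31 = (-0.35)(-0.20) − (-0.10)(0.90) = 0.1600
  C_32 = −[(0.90)(-0.20) − (-0.10)(-0.15)] = 0.1950
  C_33 = (0.90)(0.90) − (-0.35)(-0.15) = 0.7575
det(I−A) = Σ_j (I−A)_1j·C_1j = (0.90)(0.5400) + (-0.35)(0.1300) + (-0.10)(0.1800) = 0.4225
adj(I−A) = Cᵀ =
  [ 0.5400   0.2100   0.1600]
  [ 0.1300   0.5200   0.1950]
  [ 0.1800   0.0700   0.7575]
(I − A)⁻¹ = adj(I−A) / det(I−A) ≈
  [   1.2781     0.4970     0.3787]
  [   0.3077     1.2308     0.4615]
  [   0.4260     0.1657     1.7929]
Δx = (I − A)⁻¹ Δd with Δd having +50 in the Sector 2 component and 0 elsewhere.
So Δx_2 = L_22 · (+50), where L_22 = adj(I−A)_22 / det(I−A) = 0.5200 / 0.4225.
Δx_2 = 0.5200 × (+50) / 0.4225 = 26.00 / 0.4225 ≈ 61.5.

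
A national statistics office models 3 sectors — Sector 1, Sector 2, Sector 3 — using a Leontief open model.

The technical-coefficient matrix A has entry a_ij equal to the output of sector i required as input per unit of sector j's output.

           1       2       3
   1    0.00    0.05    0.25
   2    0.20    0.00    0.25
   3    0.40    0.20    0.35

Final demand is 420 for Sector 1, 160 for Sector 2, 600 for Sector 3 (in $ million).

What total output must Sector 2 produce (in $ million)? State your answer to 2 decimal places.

I − A =
  [   1.00    -0.05    -0.25]
  [  -0.20     1.00    -0.25]
  [  -0.40    -0.20     0.65]
Cofactors of I−A, C_ij = (−1)^(i+j)·(minor ij) (rows/columns in the sector order above):
  C_11 = (1.00)(0.65) − (-0.25)(-0.20) = 0.6000
  C_12 = −[(-0.20)(0.65) − (-0.25)(-0.40)] = 0.2300
  C_13 = (-0.20)(-0.20) − (1.00)(-0.40) = 0.4400
  C_21 = −[(-0.05)(0.65) − (-0.25)(-0.20)] = 0.0825
  C_22 = (1.00)(0.65) − (-0.25)(-0.40) = 0.5500
  C_23 = −[(1.00)(-0.20) − (-0.05)(-0.40)] = 0.2200
  C_31 = (-0.05)(-0.25) − (-0.25)(1.00) = 0.2625
  C_32 = −[(1.00)(-0.25) − (-0.25)(-0.20)] = 0.3000
  C_33 = (1.00)(1.00) − (-0.05)(-0.20) = 0.9900
det(I−A) = Σ_j (I−A)_1j·C_1j = (1.00)(0.6000) + (-0.05)(0.2300) + (-0.25)(0.4400) = 0.4785
adj(I−A) = Cᵀ =
  [ 0.6000   0.0825   0.2625]
  [ 0.2300   0.5500   0.3000]
  [ 0.4400   0.2200   0.9900]
(I − A)⁻¹ = adj(I−A) / det(I−A) ≈
  [   1.2539     0.1724     0.5486]
  [   0.4807     1.1494     0.6270]
  [   0.9195     0.4598     2.0690]
x = (I − A)⁻¹ d = adj(I−A)·d / det(I−A), with det(I−A) = 0.4785:
  x_1 = (0.6000·420 + 0.0825·160 + 0.2625·600) / 0.4785 = 422.70 / 0.4785 ≈ 883.39
  x_2 = (0.2300·420 + 0.5500·160 + 0.3000·600) / 0.4785 = 364.60 / 0.4785 ≈ 761.96
  x_3 = (0.4400·420 + 0.2200·160 + 0.9900·600) / 0.4785 = 814.00 / 0.4785 ≈ 1701.15

x_2 = 761.96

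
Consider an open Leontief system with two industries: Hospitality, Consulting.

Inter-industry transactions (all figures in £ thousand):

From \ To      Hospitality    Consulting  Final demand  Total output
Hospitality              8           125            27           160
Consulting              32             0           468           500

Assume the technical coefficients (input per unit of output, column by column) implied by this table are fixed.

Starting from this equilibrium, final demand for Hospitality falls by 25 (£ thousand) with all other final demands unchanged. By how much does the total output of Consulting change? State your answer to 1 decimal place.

Technical coefficients a_ij = z_ij / X_j:
  a_11 = 8/160 = 0.05, a_21 = 32/160 = 0.20
  a_12 = 125/500 = 0.25, a_22 = 0/500 = 0.00
I − A =
  [   0.95    -0.25]
  [  -0.20     1.00]
det(I−A) = (0.95)(1.00) − (-0.25)(-0.20) = 0.9000
adj(I−A) = [[1.00, 0.25], [0.20, 0.95]]
(I − A)⁻¹ = adj(I−A) / det(I−A) ≈
  [   1.1111     0.2778]
  [   0.2222     1.0556]
Δx = (I − A)⁻¹ Δd with Δd having -25 in the Hospitality component and 0 elsewhere.
So Δx_2 = L_21 · (-25), where L_21 = adj(I−A)_21 / det(I−A) = 0.20 / 0.9000.
Δx_2 = 0.20 × (-25) / 0.9000 = -5.00 / 0.9000 ≈ -5.6.

Δx_2 = -5.6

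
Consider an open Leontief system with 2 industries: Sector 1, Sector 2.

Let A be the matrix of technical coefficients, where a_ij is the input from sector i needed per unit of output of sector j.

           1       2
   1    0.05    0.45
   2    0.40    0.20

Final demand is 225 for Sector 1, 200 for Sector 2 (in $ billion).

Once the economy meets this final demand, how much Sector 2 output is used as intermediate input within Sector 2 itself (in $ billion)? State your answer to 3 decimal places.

I − A =
  [   0.95    -0.45]
  [  -0.40     0.80]
det(I−A) = (0.95)(0.80) − (-0.45)(-0.40) = 0.5800
adj(I−A) = [[0.80, 0.45], [0.40, 0.95]]
(I − A)⁻¹ = adj(I−A) / det(I−A) ≈
  [   1.3793     0.7759]
  [   0.6897     1.6379]
First solve x = (I − A)⁻¹ d = adj(I−A)·d / det(I−A); in particular x_2 = (0.40·225 + 0.95·200) / 0.5800 = 280.00 / 0.5800 ≈ 482.75862.
Intermediate flow from 2 to 2: z_22 = a_22 · x_2 = 0.20 × 280.00 / 0.5800 = 56.00 / 0.5800 ≈ 96.552.

z_22 = 96.552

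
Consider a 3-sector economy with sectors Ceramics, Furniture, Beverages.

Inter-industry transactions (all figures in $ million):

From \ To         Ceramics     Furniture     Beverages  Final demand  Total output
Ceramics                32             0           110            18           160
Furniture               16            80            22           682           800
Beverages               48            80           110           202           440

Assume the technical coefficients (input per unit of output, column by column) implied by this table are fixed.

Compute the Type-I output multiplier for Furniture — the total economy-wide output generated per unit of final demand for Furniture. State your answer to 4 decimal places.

m_2 = 1.3519

Technical coefficients a_ij = z_ij / X_j:
  a_11 = 32/160 = 0.20, a_21 = 16/160 = 0.10, a_31 = 48/160 = 0.30
  a_12 = 0/800 = 0.00, a_22 = 80/800 = 0.10, a_32 = 80/800 = 0.10
  a_13 = 110/440 = 0.25, a_23 = 22/440 = 0.05, a_33 = 110/440 = 0.25
I − A =
  [   0.80     0.00    -0.25]
  [  -0.10     0.90    -0.05]
  [  -0.30    -0.10     0.75]
Cofactors of I−A, C_ij = (−1)^(i+j)·(minor ij) (rows/columns in the sector order above):
  C_11 = (0.90)(0.75) − (-0.05)(-0.10) = 0.6700
  C_12 = −[(-0.10)(0.75) − (-0.05)(-0.30)] = 0.0900
  C_13 = (-0.10)(-0.10) − (0.90)(-0.30) = 0.2800
  C_21 = −[(0.00)(0.75) − (-0.25)(-0.10)] = 0.0250
  C_22 = (0.80)(0.75) − (-0.25)(-0.30) = 0.5250
  C_23 = −[(0.80)(-0.10) − (0.00)(-0.30)] = 0.0800
  C_31 = (0.00)(-0.05) − (-0.25)(0.90) = 0.2250
  C_32 = −[(0.80)(-0.05) − (-0.25)(-0.10)] = 0.0650
  C_33 = (0.80)(0.90) − (0.00)(-0.10) = 0.7200
det(I−A) = Σ_j (I−A)_1j·C_1j = (0.80)(0.6700) + (0.00)(0.0900) + (-0.25)(0.2800) = 0.4660
adj(I−A) = Cᵀ =
  [ 0.6700   0.0250   0.2250]
  [ 0.0900   0.5250   0.0650]
  [ 0.2800   0.0800   0.7200]
(I − A)⁻¹ = adj(I−A) / det(I−A) ≈
  [   1.43777     0.05365     0.48283]
  [   0.19313     1.12661     0.13948]
  [   0.60086     0.17167     1.54506]
The output multiplier for sector j is the column-j sum of the Leontief inverse (I − A)⁻¹ = adj(I−A) / det(I−A).
Column 2 of adj(I−A): (0.0250, 0.5250, 0.0800); det(I−A) = 0.4660.
m_2 = (0.0250 + 0.5250 + 0.0800) / 0.4660 = 0.63 / 0.4660 ≈ 1.3519.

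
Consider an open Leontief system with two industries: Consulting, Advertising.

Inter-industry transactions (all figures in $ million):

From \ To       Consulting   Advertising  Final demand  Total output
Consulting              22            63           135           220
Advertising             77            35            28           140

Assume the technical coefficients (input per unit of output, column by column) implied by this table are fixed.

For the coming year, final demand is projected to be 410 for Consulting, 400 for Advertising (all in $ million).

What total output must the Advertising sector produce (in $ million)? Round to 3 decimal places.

x_2 = 972.947

Technical coefficients a_ij = z_ij / X_j:
  a_11 = 22/220 = 0.10, a_21 = 77/220 = 0.35
  a_12 = 63/140 = 0.45, a_22 = 35/140 = 0.25
I − A =
  [   0.90    -0.45]
  [  -0.35     0.75]
det(I−A) = (0.90)(0.75) − (-0.45)(-0.35) = 0.5175
adj(I−A) = [[0.75, 0.45], [0.35, 0.90]]
(I − A)⁻¹ = adj(I−A) / det(I−A) ≈
  [   1.4493     0.8696]
  [   0.6763     1.7391]
x = (I − A)⁻¹ d = adj(I−A)·d / det(I−A), with det(I−A) = 0.5175:
  x_1 = (0.75·410 + 0.45·400) / 0.5175 = 487.50 / 0.5175 ≈ 942.029
  x_2 = (0.35·410 + 0.90·400) / 0.5175 = 503.50 / 0.5175 ≈ 972.947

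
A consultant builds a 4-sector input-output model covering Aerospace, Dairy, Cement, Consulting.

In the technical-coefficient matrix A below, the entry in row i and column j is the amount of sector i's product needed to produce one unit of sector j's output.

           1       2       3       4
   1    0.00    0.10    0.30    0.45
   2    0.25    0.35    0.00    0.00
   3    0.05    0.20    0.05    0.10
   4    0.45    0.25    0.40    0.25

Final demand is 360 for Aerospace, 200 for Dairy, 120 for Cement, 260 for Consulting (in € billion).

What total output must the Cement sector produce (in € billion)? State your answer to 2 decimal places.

x_3 = 568.91

I − A =
  [   1.00    -0.10    -0.30    -0.45]
  [  -0.25     0.65     0.00     0.00]
  [  -0.05    -0.20     0.95    -0.10]
  [  -0.45    -0.25    -0.40     0.75]
Compute the cofactors C_ij = (−1)^(i+j)·(3×3 minor ij) of I−A; the adjugate is their transpose:
adj(I−A) = Cᵀ =
  [ 0.437125   0.262625   0.263250   0.297375]
  [ 0.168125   0.446375   0.101250   0.114375]
  [ 0.097375   0.148375   0.309000   0.099625]
  [ 0.370250   0.385500   0.356500   0.569000]
det(I−A) = Σ_j (I−A)_1j·C_1j = (1.00)(0.437125) + (-0.10)(0.168125) + (-0.30)(0.097375) + (-0.45)(0.370250) = 0.2244875
(I − A)⁻¹ = adj(I−A) / det(I−A) ≈
  [   1.9472     1.1699     1.1727     1.3247]
  [   0.7489     1.9884     0.4510     0.5095]
  [   0.4338     0.6609     1.3765     0.4438]
  [   1.6493     1.7172     1.5881     2.5347]
x = (I − A)⁻¹ d = adj(I−A)·d / det(I−A), with det(I−A) = 0.2244875:
  x_1 = (0.437125·360 + 0.262625·200 + 0.263250·120 + 0.297375·260) / 0.2244875 = 318.7975 / 0.2244875 ≈ 1420.11
  x_2 = (0.168125·360 + 0.446375·200 + 0.101250·120 + 0.114375·260) / 0.2244875 = 191.6875 / 0.2244875 ≈ 853.89
  x_3 = (0.097375·360 + 0.148375·200 + 0.309000·120 + 0.099625·260) / 0.2244875 = 127.7125 / 0.2244875 ≈ 568.91
  x_4 = (0.370250·360 + 0.385500·200 + 0.356500·120 + 0.569000·260) / 0.2244875 = 401.11 / 0.2244875 ≈ 1786.78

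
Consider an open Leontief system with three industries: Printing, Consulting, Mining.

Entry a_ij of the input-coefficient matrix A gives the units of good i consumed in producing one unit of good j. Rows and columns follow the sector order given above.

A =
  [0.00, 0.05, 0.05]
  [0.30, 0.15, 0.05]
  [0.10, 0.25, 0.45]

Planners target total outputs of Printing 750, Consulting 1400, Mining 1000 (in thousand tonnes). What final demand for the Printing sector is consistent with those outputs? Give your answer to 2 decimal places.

I − A =
  [   1.00    -0.05    -0.05]
  [  -0.30     0.85    -0.05]
  [  -0.10    -0.25     0.55]
d = (I − A) x:
  d_P = (+1.00)·750 + (-0.05)·1400 + (-0.05)·1000 = 630.00
  d_C = (-0.30)·750 + (+0.85)·1400 + (-0.05)·1000 = 915.00
  d_M = (-0.10)·750 + (-0.25)·1400 + (+0.55)·1000 = 125.00

d_P = 630.00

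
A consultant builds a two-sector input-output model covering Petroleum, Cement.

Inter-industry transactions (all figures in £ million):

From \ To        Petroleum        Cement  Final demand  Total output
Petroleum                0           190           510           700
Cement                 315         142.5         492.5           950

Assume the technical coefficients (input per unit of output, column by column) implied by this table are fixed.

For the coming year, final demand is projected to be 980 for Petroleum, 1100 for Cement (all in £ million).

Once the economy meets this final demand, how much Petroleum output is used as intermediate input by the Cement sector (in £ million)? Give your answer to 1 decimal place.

z_PC = 405.5

Technical coefficients a_ij = z_ij / X_j:
  a_PP = 0/700 = 0.00, a_CP = 315/700 = 0.45
  a_PC = 190/950 = 0.20, a_CC = 142.5/950 = 0.15
I − A =
  [   1.00    -0.20]
  [  -0.45     0.85]
det(I−A) = (1.00)(0.85) − (-0.20)(-0.45) = 0.7600
adj(I−A) = [[0.85, 0.20], [0.45, 1.00]]
(I − A)⁻¹ = adj(I−A) / det(I−A) ≈
  [   1.1184     0.2632]
  [   0.5921     1.3158]
First solve x = (I − A)⁻¹ d = adj(I−A)·d / det(I−A); in particular x_C = (0.45·980 + 1.00·1100) / 0.7600 = 1541.00 / 0.7600 ≈ 2027.632.
Intermediate flow from P to C: z_PC = a_PC · x_C = 0.20 × 1541.00 / 0.7600 = 308.20 / 0.7600 ≈ 405.5.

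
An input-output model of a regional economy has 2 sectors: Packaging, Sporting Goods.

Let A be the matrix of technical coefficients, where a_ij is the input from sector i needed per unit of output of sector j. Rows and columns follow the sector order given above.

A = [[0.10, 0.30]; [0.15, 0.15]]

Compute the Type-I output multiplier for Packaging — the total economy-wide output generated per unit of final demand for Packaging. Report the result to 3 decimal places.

m_1 = 1.389

I − A =
  [   0.90    -0.30]
  [  -0.15     0.85]
det(I−A) = (0.90)(0.85) − (-0.30)(-0.15) = 0.7200
adj(I−A) = [[0.85, 0.30], [0.15, 0.90]]
(I − A)⁻¹ = adj(I−A) / det(I−A) ≈
  [   1.1806     0.4167]
  [   0.2083     1.2500]
The output multiplier for sector j is the column-j sum of the Leontief inverse (I − A)⁻¹ = adj(I−A) / det(I−A).
Column 1 of adj(I−A): (0.85, 0.15); det(I−A) = 0.7200.
m_1 = (0.85 + 0.15) / 0.7200 = 1.00 / 0.7200 ≈ 1.389.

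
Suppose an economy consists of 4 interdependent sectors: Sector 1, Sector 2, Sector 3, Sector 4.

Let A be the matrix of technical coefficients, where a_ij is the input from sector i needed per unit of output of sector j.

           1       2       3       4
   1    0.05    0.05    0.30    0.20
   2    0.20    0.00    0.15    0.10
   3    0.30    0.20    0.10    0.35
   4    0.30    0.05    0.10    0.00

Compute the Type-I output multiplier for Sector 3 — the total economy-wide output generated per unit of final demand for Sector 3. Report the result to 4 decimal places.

I − A =
  [   0.95    -0.05    -0.30    -0.20]
  [  -0.20     1.00    -0.15    -0.10]
  [  -0.30    -0.20     0.90    -0.35]
  [  -0.30    -0.05    -0.10     1.00]
Compute the cofactors C_ij = (−1)^(i+j)·(3×3 minor ij) of I−A; the adjugate is their transpose:
adj(I−A) = Cᵀ =
  [ 0.825875   0.121500   0.328000   0.292125]
  [ 0.263750   0.640250   0.216000   0.192375]
  [ 0.453000   0.217875   0.871750   0.417500]
  [ 0.306250   0.090250   0.196375   0.713250]
det(I−A) = Σ_j (I−A)_1j·C_1j = (0.95)(0.825875) + (-0.05)(0.263750) + (-0.30)(0.453000) + (-0.20)(0.306250) = 0.57424375
(I − A)⁻¹ = adj(I−A) / det(I−A) ≈
  [   1.43820     0.21158     0.57119     0.50871]
  [   0.45930     1.11494     0.37615     0.33501]
  [   0.78886     0.37941     1.51808     0.72704]
  [   0.53331     0.15716     0.34197     1.24207]
The output multiplier for sector j is the column-j sum of the Leontief inverse (I − A)⁻¹ = adj(I−A) / det(I−A).
Column 3 of adj(I−A): (0.328000, 0.216000, 0.871750, 0.196375); det(I−A) = 0.57424375.
m_3 = (0.328000 + 0.216000 + 0.871750 + 0.196375) / 0.57424375 = 1.612125 / 0.57424375 ≈ 2.8074.

m_3 = 2.8074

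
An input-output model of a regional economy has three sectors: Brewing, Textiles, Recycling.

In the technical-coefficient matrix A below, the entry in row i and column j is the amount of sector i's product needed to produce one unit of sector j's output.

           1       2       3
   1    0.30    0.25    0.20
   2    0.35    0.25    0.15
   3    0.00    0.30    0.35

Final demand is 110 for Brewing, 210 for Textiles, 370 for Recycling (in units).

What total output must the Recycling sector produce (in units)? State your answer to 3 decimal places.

x_3 = 938.113

I − A =
  [   0.70    -0.25    -0.20]
  [  -0.35     0.75    -0.15]
  [   0.00    -0.30     0.65]
Cofactors of I−A, C_ij = (−1)^(i+j)·(minor ij) (rows/columns in the sector order above):
  C_11 = (0.75)(0.65) − (-0.15)(-0.30) = 0.4425
  C_12 = −[(-0.35)(0.65) − (-0.15)(0.00)] = 0.2275
  C_13 = (-0.35)(-0.30) − (0.75)(0.00) = 0.1050
  C_21 = −[(-0.25)(0.65) − (-0.20)(-0.30)] = 0.2225
  C_22 = (0.70)(0.65) − (-0.20)(0.00) = 0.4550
  C_23 = −[(0.70)(-0.30) − (-0.25)(0.00)] = 0.2100
  C_31 = (-0.25)(-0.15) − (-0.20)(0.75) = 0.1875
  C_32 = −[(0.70)(-0.15) − (-0.20)(-0.35)] = 0.1750
  C_33 = (0.70)(0.75) − (-0.25)(-0.35) = 0.4375
det(I−A) = Σ_j (I−A)_1j·C_1j = (0.70)(0.4425) + (-0.25)(0.2275) + (-0.20)(0.1050) = 0.231875
adj(I−A) = Cᵀ =
  [ 0.4425   0.2225   0.1875]
  [ 0.2275   0.4550   0.1750]
  [ 0.1050   0.2100   0.4375]
(I − A)⁻¹ = adj(I−A) / det(I−A) ≈
  [   1.9084     0.9596     0.8086]
  [   0.9811     1.9623     0.7547]
  [   0.4528     0.9057     1.8868]
x = (I − A)⁻¹ d = adj(I−A)·d / det(I−A), with det(I−A) = 0.231875:
  x_1 = (0.4425·110 + 0.2225·210 + 0.1875·370) / 0.231875 = 164.775 / 0.231875 ≈ 710.620
  x_2 = (0.2275·110 + 0.4550·210 + 0.1750·370) / 0.231875 = 185.325 / 0.231875 ≈ 799.245
  x_3 = (0.1050·110 + 0.2100·210 + 0.4375·370) / 0.231875 = 217.525 / 0.231875 ≈ 938.113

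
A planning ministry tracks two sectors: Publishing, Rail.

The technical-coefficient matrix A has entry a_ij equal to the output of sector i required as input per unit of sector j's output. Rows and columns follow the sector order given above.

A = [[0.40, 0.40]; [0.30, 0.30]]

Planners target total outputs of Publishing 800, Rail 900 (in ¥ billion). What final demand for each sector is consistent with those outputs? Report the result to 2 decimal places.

I − A =
  [   0.60    -0.40]
  [  -0.30     0.70]
d = (I − A) x:
  d_P = (+0.60)·800 + (-0.40)·900 = 120.00
  d_R = (-0.30)·800 + (+0.70)·900 = 390.00

d_P = 120.00, d_R = 390.00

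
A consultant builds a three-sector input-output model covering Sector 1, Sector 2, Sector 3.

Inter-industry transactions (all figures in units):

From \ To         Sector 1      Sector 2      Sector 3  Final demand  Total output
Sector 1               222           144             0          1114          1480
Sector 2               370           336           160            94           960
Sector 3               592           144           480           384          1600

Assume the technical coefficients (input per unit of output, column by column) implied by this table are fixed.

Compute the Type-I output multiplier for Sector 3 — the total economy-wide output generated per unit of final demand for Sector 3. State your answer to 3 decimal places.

Technical coefficients a_ij = z_ij / X_j:
  a_11 = 222/1480 = 0.15, a_21 = 370/1480 = 0.25, a_31 = 592/1480 = 0.40
  a_12 = 144/960 = 0.15, a_22 = 336/960 = 0.35, a_32 = 144/960 = 0.15
  a_13 = 0/1600 = 0.00, a_23 = 160/1600 = 0.10, a_33 = 480/1600 = 0.30
I − A =
  [   0.85    -0.15     0.00]
  [  -0.25     0.65    -0.10]
  [  -0.40    -0.15     0.70]
Cofactors of I−A, C_ij = (−1)^(i+j)·(minor ij) (rows/columns in the sector order above):
  C_11 = (0.65)(0.70) − (-0.10)(-0.15) = 0.4400
  C_12 = −[(-0.25)(0.70) − (-0.10)(-0.40)] = 0.2150
  C_13 = (-0.25)(-0.15) − (0.65)(-0.40) = 0.2975
  C_21 = −[(-0.15)(0.70) − (0.00)(-0.15)] = 0.1050
  C_22 = (0.85)(0.70) − (0.00)(-0.40) = 0.5950
  C_23 = −[(0.85)(-0.15) − (-0.15)(-0.40)] = 0.1875
  C_31 = (-0.15)(-0.10) − (0.00)(0.65) = 0.0150
  C_32 = −[(0.85)(-0.10) − (0.00)(-0.25)] = 0.0850
  C_33 = (0.85)(0.65) − (-0.15)(-0.25) = 0.5150
det(I−A) = Σ_j (I−A)_1j·C_1j = (0.85)(0.4400) + (-0.15)(0.2150) + (0.00)(0.2975) = 0.34175
adj(I−A) = Cᵀ =
  [ 0.4400   0.1050   0.0150]
  [ 0.2150   0.5950   0.0850]
  [ 0.2975   0.1875   0.5150]
(I − A)⁻¹ = adj(I−A) / det(I−A) ≈
  [   1.2875     0.3072     0.0439]
  [   0.6291     1.7410     0.2487]
  [   0.8705     0.5486     1.5069]
The output multiplier for sector j is the column-j sum of the Leontief inverse (I − A)⁻¹ = adj(I−A) / det(I−A).
Column 3 of adj(I−A): (0.0150, 0.0850, 0.5150); det(I−A) = 0.34175.
m_3 = (0.0150 + 0.0850 + 0.5150) / 0.34175 = 0.615 / 0.34175 ≈ 1.800.

m_3 = 1.800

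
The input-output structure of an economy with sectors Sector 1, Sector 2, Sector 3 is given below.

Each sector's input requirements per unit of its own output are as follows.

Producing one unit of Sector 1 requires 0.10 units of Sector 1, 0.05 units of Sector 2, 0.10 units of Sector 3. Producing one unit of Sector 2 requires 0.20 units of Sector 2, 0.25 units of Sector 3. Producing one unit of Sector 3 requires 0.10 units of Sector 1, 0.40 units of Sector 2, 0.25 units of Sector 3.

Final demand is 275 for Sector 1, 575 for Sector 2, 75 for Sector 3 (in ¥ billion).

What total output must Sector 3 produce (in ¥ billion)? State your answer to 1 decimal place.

x_3 = 473.8

I − A =
  [   0.90     0.00    -0.10]
  [  -0.05     0.80    -0.40]
  [  -0.10    -0.25     0.75]
Cofactors of I−A, C_ij = (−1)^(i+j)·(minor ij) (rows/columns in the sector order above):
  C_11 = (0.80)(0.75) − (-0.40)(-0.25) = 0.5000
  C_12 = −[(-0.05)(0.75) − (-0.40)(-0.10)] = 0.0775
  C_13 = (-0.05)(-0.25) − (0.80)(-0.10) = 0.0925
  C_21 = −[(0.00)(0.75) − (-0.10)(-0.25)] = 0.0250
  C_22 = (0.90)(0.75) − (-0.10)(-0.10) = 0.6650
  C_23 = −[(0.90)(-0.25) − (0.00)(-0.10)] = 0.2250
  C_31 = (0.00)(-0.40) − (-0.10)(0.80) = 0.0800
  C_32 = −[(0.90)(-0.40) − (-0.10)(-0.05)] = 0.3650
  C_33 = (0.90)(0.80) − (0.00)(-0.05) = 0.7200
det(I−A) = Σ_j (I−A)_1j·C_1j = (0.90)(0.5000) + (0.00)(0.0775) + (-0.10)(0.0925) = 0.44075
adj(I−A) = Cᵀ =
  [ 0.5000   0.0250   0.0800]
  [ 0.0775   0.6650   0.3650]
  [ 0.0925   0.2250   0.7200]
(I − A)⁻¹ = adj(I−A) / det(I−A) ≈
  [   1.1344     0.0567     0.1815]
  [   0.1758     1.5088     0.8281]
  [   0.2099     0.5105     1.6336]
x = (I − A)⁻¹ d = adj(I−A)·d / det(I−A), with det(I−A) = 0.44075:
  x_1 = (0.5000·275 + 0.0250·575 + 0.0800·75) / 0.44075 = 157.875 / 0.44075 ≈ 358.2
  x_2 = (0.0775·275 + 0.6650·575 + 0.3650·75) / 0.44075 = 431.0625 / 0.44075 ≈ 978.0
  x_3 = (0.0925·275 + 0.2250·575 + 0.7200·75) / 0.44075 = 208.8125 / 0.44075 ≈ 473.8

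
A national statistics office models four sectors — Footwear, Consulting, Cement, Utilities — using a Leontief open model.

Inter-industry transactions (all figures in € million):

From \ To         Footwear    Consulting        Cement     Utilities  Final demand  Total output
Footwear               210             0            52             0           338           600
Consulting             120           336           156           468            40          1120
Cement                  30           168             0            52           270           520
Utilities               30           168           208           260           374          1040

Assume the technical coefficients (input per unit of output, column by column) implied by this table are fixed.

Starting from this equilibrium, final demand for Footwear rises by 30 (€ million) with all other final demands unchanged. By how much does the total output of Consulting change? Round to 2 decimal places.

Technical coefficients a_ij = z_ij / X_j:
  a_11 = 210/600 = 0.35, a_21 = 120/600 = 0.20, a_31 = 30/600 = 0.05, a_41 = 30/600 = 0.05
  a_12 = 0/1120 = 0.00, a_22 = 336/1120 = 0.30, a_32 = 168/1120 = 0.15, a_42 = 168/1120 = 0.15
  a_13 = 52/520 = 0.10, a_23 = 156/520 = 0.30, a_33 = 0/520 = 0.00, a_43 = 208/520 = 0.40
  a_14 = 0/1040 = 0.00, a_24 = 468/1040 = 0.45, a_34 = 52/1040 = 0.05, a_44 = 260/1040 = 0.25
I − A =
  [   0.65     0.00    -0.10     0.00]
  [  -0.20     0.70    -0.30    -0.45]
  [  -0.05    -0.15     1.00    -0.05]
  [  -0.05    -0.15    -0.40     0.75]
Compute the cofactors C_ij = (−1)^(i+j)·(3×3 minor ij) of I−A; the adjugate is their transpose:
adj(I−A) = Cᵀ =
  [ 0.380500   0.012000   0.045750   0.010250]
  [ 0.189500   0.470500   0.280500   0.301000]
  [ 0.052000   0.078000   0.297375   0.066625]
  [ 0.091000   0.136500   0.217750   0.419250]
det(I−A) = Σ_j (I−A)_1j·C_1j = (0.65)(0.380500) + (0.00)(0.189500) + (-0.10)(0.052000) + (0.00)(0.091000) = 0.242125
(I − A)⁻¹ = adj(I−A) / det(I−A) ≈
  [   1.5715     0.0496     0.1890     0.0423]
  [   0.7827     1.9432     1.1585     1.2432]
  [   0.2148     0.3221     1.2282     0.2752]
  [   0.3758     0.5638     0.8993     1.7315]
Δx = (I − A)⁻¹ Δd with Δd having +30 in the Footwear component and 0 elsewhere.
So Δx_2 = L_21 · (+30), where L_21 = adj(I−A)_21 / det(I−A) = 0.189500 / 0.242125.
Δx_2 = 0.189500 × (+30) / 0.242125 = 5.685 / 0.242125 ≈ 23.48.

Δx_2 = 23.48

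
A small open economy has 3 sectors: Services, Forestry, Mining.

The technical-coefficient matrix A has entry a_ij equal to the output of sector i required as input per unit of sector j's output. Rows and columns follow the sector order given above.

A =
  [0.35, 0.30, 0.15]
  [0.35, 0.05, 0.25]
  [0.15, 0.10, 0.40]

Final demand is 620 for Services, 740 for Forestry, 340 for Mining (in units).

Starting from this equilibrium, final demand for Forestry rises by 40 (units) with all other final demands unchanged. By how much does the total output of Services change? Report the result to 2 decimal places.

Δx_S = 30.78

I − A =
  [   0.65    -0.30    -0.15]
  [  -0.35     0.95    -0.25]
  [  -0.15    -0.10     0.60]
Cofactors of I−A, C_ij = (−1)^(i+j)·(minor ij) (rows/columns in the sector order above):
  C_11 = (0.95)(0.60) − (-0.25)(-0.10) = 0.5450
  C_12 = −[(-0.35)(0.60) − (-0.25)(-0.15)] = 0.2475
  C_13 = (-0.35)(-0.10) − (0.95)(-0.15) = 0.1775
  C_21 = −[(-0.30)(0.60) − (-0.15)(-0.10)] = 0.1950
  C_22 = (0.65)(0.60) − (-0.15)(-0.15) = 0.3675
  C_23 = −[(0.65)(-0.10) − (-0.30)(-0.15)] = 0.1100
  C_31 = (-0.30)(-0.25) − (-0.15)(0.95) = 0.2175
  C_32 = −[(0.65)(-0.25) − (-0.15)(-0.35)] = 0.2150
  C_33 = (0.65)(0.95) − (-0.30)(-0.35) = 0.5125
det(I−A) = Σ_j (I−A)_1j·C_1j = (0.65)(0.5450) + (-0.30)(0.2475) + (-0.15)(0.1775) = 0.253375
adj(I−A) = Cᵀ =
  [ 0.5450   0.1950   0.2175]
  [ 0.2475   0.3675   0.2150]
  [ 0.1775   0.1100   0.5125]
(I − A)⁻¹ = adj(I−A) / det(I−A) ≈
  [   2.1510     0.7696     0.8584]
  [   0.9768     1.4504     0.8485]
  [   0.7005     0.4341     2.0227]
Δx = (I − A)⁻¹ Δd with Δd having +40 in the Forestry component and 0 elsewhere.
So Δx_S = L_SF · (+40), where L_SF = adj(I−A)_SF / det(I−A) = 0.1950 / 0.253375.
Δx_S = 0.1950 × (+40) / 0.253375 = 7.80 / 0.253375 ≈ 30.78.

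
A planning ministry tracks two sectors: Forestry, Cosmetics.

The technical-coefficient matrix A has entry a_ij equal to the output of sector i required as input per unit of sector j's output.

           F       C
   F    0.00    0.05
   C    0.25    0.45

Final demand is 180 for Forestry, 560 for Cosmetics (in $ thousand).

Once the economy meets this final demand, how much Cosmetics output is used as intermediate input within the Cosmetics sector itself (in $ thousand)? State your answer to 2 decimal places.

z_CC = 506.51

I − A =
  [   1.00    -0.05]
  [  -0.25     0.55]
det(I−A) = (1.00)(0.55) − (-0.05)(-0.25) = 0.5375
adj(I−A) = [[0.55, 0.05], [0.25, 1.00]]
(I − A)⁻¹ = adj(I−A) / det(I−A) ≈
  [   1.0233     0.0930]
  [   0.4651     1.8605]
First solve x = (I − A)⁻¹ d = adj(I−A)·d / det(I−A); in particular x_C = (0.25·180 + 1.00·560) / 0.5375 = 605.00 / 0.5375 ≈ 1125.5814.
Intermediate flow from C to C: z_CC = a_CC · x_C = 0.45 × 605.00 / 0.5375 = 272.25 / 0.5375 ≈ 506.51.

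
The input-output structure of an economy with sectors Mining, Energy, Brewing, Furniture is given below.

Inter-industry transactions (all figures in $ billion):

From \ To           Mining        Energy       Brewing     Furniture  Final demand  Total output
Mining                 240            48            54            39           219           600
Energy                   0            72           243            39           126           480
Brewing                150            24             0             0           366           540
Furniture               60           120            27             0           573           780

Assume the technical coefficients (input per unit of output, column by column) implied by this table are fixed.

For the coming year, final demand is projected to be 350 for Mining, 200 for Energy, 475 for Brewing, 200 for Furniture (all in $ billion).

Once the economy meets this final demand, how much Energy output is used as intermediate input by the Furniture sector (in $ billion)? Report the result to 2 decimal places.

Technical coefficients a_ij = z_ij / X_j:
  a_MM = 240/600 = 0.40, a_EM = 0/600 = 0.00, a_BM = 150/600 = 0.25, a_FM = 60/600 = 0.10
  a_ME = 48/480 = 0.10, a_EE = 72/480 = 0.15, a_BE = 24/480 = 0.05, a_FE = 120/480 = 0.25
  a_MB = 54/540 = 0.10, a_EB = 243/540 = 0.45, a_BB = 0/540 = 0.00, a_FB = 27/540 = 0.05
  a_MF = 39/780 = 0.05, a_EF = 39/780 = 0.05, a_BF = 0/780 = 0.00, a_FF = 0/780 = 0.00
I − A =
  [   0.60    -0.10    -0.10    -0.05]
  [   0.00     0.85    -0.45    -0.05]
  [  -0.25    -0.05     1.00     0.00]
  [  -0.10    -0.25    -0.05     1.00]
Compute the cofactors C_ij = (−1)^(i+j)·(3×3 minor ij) of I−A; the adjugate is their transpose:
adj(I−A) = Cᵀ =
  [ 0.814875   0.117625   0.136750   0.046625]
  [ 0.118125   0.569375   0.269750   0.034375]
  [ 0.209625   0.057875   0.497750   0.013375]
  [ 0.121500   0.157000   0.106000   0.464000]
det(I−A) = Σ_j (I−A)_1j·C_1j = (0.60)(0.814875) + (-0.10)(0.118125) + (-0.10)(0.209625) + (-0.05)(0.121500) = 0.450075
(I − A)⁻¹ = adj(I−A) / det(I−A) ≈
  [   1.8105     0.2613     0.3038     0.1036]
  [   0.2625     1.2651     0.5993     0.0764]
  [   0.4658     0.1286     1.1059     0.0297]
  [   0.2700     0.3488     0.2355     1.0309]
First solve x = (I − A)⁻¹ d = adj(I−A)·d / det(I−A); in particular x_F = (0.121500·350 + 0.157000·200 + 0.106000·475 + 0.464000·200) / 0.450075 = 217.075 / 0.450075 ≈ 482.3085.
Intermediate flow from E to F: z_EF = a_EF · x_F = 0.05 × 217.075 / 0.450075 = 10.85375 / 0.450075 ≈ 24.12.

z_EF = 24.12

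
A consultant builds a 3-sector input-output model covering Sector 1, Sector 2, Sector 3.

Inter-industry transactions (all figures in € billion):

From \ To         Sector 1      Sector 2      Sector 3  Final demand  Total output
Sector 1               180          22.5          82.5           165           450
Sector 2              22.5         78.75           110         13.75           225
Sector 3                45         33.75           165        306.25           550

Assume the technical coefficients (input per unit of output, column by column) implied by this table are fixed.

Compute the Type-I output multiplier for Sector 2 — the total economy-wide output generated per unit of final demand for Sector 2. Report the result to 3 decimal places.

Technical coefficients a_ij = z_ij / X_j:
  a_11 = 180/450 = 0.40, a_21 = 22.5/450 = 0.05, a_31 = 45/450 = 0.10
  a_12 = 22.5/225 = 0.10, a_22 = 78.75/225 = 0.35, a_32 = 33.75/225 = 0.15
  a_13 = 82.5/550 = 0.15, a_23 = 110/550 = 0.20, a_33 = 165/550 = 0.30
I − A =
  [   0.60    -0.10    -0.15]
  [  -0.05     0.65    -0.20]
  [  -0.10    -0.15     0.70]
Cofactors of I−A, C_ij = (−1)^(i+j)·(minor ij) (rows/columns in the sector order above):
  C_11 = (0.65)(0.70) − (-0.20)(-0.15) = 0.4250
  C_12 = −[(-0.05)(0.70) − (-0.20)(-0.10)] = 0.0550
  C_13 = (-0.05)(-0.15) − (0.65)(-0.10) = 0.0725
  C_21 = −[(-0.10)(0.70) − (-0.15)(-0.15)] = 0.0925
  C_22 = (0.60)(0.70) − (-0.15)(-0.10) = 0.4050
  C_23 = −[(0.60)(-0.15) − (-0.10)(-0.10)] = 0.1000
  C_31 = (-0.10)(-0.20) − (-0.15)(0.65) = 0.1175
  C_32 = −[(0.60)(-0.20) − (-0.15)(-0.05)] = 0.1275
  C_33 = (0.60)(0.65) − (-0.10)(-0.05) = 0.3850
det(I−A) = Σ_j (I−A)_1j·C_1j = (0.60)(0.4250) + (-0.10)(0.0550) + (-0.15)(0.0725) = 0.238625
adj(I−A) = Cᵀ =
  [ 0.4250   0.0925   0.1175]
  [ 0.0550   0.4050   0.1275]
  [ 0.0725   0.1000   0.3850]
(I − A)⁻¹ = adj(I−A) / det(I−A) ≈
  [   1.7810     0.3876     0.4924]
  [   0.2305     1.6972     0.5343]
  [   0.3038     0.4191     1.6134]
The output multiplier for sector j is the column-j sum of the Leontief inverse (I − A)⁻¹ = adj(I−A) / det(I−A).
Column 2 of adj(I−A): (0.0925, 0.4050, 0.1000); det(I−A) = 0.238625.
m_2 = (0.0925 + 0.4050 + 0.1000) / 0.238625 = 0.5975 / 0.238625 ≈ 2.504.

m_2 = 2.504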